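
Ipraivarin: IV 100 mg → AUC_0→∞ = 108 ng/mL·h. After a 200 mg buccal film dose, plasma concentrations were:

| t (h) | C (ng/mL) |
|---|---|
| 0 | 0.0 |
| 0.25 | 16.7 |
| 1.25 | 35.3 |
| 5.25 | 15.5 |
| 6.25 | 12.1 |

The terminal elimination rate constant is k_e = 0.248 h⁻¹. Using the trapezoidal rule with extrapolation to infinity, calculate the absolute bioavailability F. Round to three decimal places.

F = 0.890

Trapezoidal AUC_0→6.25 (buccal film):
  [0→0.25]: (0.0+16.7)/2 × 0.25 = 2.0875
  [0.25→1.25]: (16.7+35.3)/2 × 1 = 26.0
  [1.25→5.25]: (35.3+15.5)/2 × 4 = 101.6
  [5.25→6.25]: (15.5+12.1)/2 × 1 = 13.8
  Sum = 143.4875 ng/mL·h
Tail: C_last/k_e = 12.1/0.248 = 48.790
AUC_0→∞ (buccal film) = 143.4875 + 48.790 = 192.2775 ng/mL·h
F = (AUC_ev/D_ev)/(AUC_iv/D_iv) = (192.2775/200)/(108/100) = 0.9613875/1.08 = 0.8902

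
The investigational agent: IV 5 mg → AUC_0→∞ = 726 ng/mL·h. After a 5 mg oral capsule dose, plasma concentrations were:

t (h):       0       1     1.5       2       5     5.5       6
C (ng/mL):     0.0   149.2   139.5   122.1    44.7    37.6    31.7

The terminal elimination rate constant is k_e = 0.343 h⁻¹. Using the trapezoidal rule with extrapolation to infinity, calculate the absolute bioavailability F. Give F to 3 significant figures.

F = 0.816

Trapezoidal AUC_0→6 (oral capsule):
  [0→1]: (0.0+149.2)/2 × 1 = 74.6
  [1→1.5]: (149.2+139.5)/2 × 0.5 = 72.175
  [1.5→2]: (139.5+122.1)/2 × 0.5 = 65.4
  [2→5]: (122.1+44.7)/2 × 3 = 250.2
  [5→5.5]: (44.7+37.6)/2 × 0.5 = 20.575
  [5.5→6]: (37.6+31.7)/2 × 0.5 = 17.325
  Sum = 500.275 ng/mL·h
Tail: C_last/k_e = 31.7/0.343 = 92.420
AUC_0→∞ (oral capsule) = 500.275 + 92.420 = 592.695 ng/mL·h
F = (AUC_ev/D_ev)/(AUC_iv/D_iv) = (592.695/5)/(726/5) = 118.539/145.2 = 0.8164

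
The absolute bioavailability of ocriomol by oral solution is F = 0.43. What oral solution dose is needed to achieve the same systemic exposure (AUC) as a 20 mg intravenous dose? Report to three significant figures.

For equal systemic exposure: F × D_ev = D_iv
D_ev = D_iv / F = 20 / 0.43 = 46.5116 mg

D_oral = 46.5 mg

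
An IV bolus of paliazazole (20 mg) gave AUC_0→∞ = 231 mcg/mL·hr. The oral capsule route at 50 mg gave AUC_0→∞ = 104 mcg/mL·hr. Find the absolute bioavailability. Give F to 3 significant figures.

F = 0.180

F = (AUC_ev / D_ev) / (AUC_iv / D_iv)
  = (104/50) / (231/20)
  = 2.08 / 11.55 = 0.1801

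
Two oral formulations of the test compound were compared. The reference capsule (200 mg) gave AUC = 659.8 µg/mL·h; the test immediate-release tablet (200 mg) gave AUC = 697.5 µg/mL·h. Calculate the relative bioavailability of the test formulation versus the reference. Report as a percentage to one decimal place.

F_rel = 105.7%

F_rel = (AUC_test/D_test) / (AUC_ref/D_ref)
      = (697.5/200) / (659.8/200)
      = 3.4875 / 3.299 = 1.0571 = 105.71%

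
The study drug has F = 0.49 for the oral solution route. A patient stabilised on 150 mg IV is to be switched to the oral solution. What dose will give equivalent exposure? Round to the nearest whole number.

For equal systemic exposure: F × D_ev = D_iv
D_ev = D_iv / F = 150 / 0.49 = 306.122 mg

D_oral = 306 mg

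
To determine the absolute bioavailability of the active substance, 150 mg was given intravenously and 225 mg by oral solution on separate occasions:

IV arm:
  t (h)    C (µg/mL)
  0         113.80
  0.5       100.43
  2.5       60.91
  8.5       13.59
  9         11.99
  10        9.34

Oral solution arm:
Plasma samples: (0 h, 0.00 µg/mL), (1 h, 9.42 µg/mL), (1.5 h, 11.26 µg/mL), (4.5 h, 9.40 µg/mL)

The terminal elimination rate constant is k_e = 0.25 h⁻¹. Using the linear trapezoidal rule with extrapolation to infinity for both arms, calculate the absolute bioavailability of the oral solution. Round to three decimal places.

F = 0.106

Trapezoidal AUC_0→10 (IV):
  [0→0.5]: (113.80+100.43)/2 × 0.5 = 53.5575
  [0.5→2.5]: (100.43+60.91)/2 × 2 = 161.34
  [2.5→8.5]: (60.91+13.59)/2 × 6 = 223.5
  [8.5→9]: (13.59+11.99)/2 × 0.5 = 6.395
  [9→10]: (11.99+9.34)/2 × 1 = 10.665
  Sum = 455.4575 µg/mL·h
IV tail: 9.34/0.25 = 37.360; AUC_iv,0→∞ = 455.4575 + 37.360 = 492.8175 µg/mL·h
Trapezoidal AUC_0→4.5 (oral solution):
  [0→1]: (0.00+9.42)/2 × 1 = 4.71
  [1→1.5]: (9.42+11.26)/2 × 0.5 = 5.17
  [1.5→4.5]: (11.26+9.40)/2 × 3 = 30.99
  Sum = 40.87 µg/mL·h
oral solution tail: 9.40/0.25 = 37.600; AUC_ev,0→∞ = 40.87 + 37.600 = 78.47 µg/mL·h
F = (AUC_ev/D_ev)/(AUC_iv/D_iv) = (78.47/225)/(492.8175/150) = 0.348756/3.28545 = 0.1062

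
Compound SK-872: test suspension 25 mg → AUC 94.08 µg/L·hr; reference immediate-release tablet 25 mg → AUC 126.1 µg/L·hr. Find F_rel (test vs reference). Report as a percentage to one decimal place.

F_rel = 74.6%

F_rel = (AUC_test/D_test) / (AUC_ref/D_ref)
      = (94.08/25) / (126.1/25)
      = 3.7632 / 5.044 = 0.7461 = 74.61%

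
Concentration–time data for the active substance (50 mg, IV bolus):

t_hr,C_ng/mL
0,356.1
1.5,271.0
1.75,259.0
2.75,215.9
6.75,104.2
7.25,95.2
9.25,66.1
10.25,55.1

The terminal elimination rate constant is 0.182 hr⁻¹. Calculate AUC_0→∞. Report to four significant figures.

AUC = 1989 ng/mL·hr

Trapezoidal AUC_0→10.25:
  [0→1.5]: (356.1+271.0)/2 × 1.5 = 470.325
  [1.5→1.75]: (271.0+259.0)/2 × 0.25 = 66.25
  [1.75→2.75]: (259.0+215.9)/2 × 1 = 237.45
  [2.75→6.75]: (215.9+104.2)/2 × 4 = 640.2
  [6.75→7.25]: (104.2+95.2)/2 × 0.5 = 49.85
  [7.25→9.25]: (95.2+66.1)/2 × 2 = 161.3
  [9.25→10.25]: (66.1+55.1)/2 × 1 = 60.6
  Sum = 1685.975 ng/mL·hr
Extrapolated tail: C_last / k_e = 55.1 / 0.182 = 302.747
AUC_0→∞ = 1685.975 + 302.747 = 1988.722 ng/mL·hr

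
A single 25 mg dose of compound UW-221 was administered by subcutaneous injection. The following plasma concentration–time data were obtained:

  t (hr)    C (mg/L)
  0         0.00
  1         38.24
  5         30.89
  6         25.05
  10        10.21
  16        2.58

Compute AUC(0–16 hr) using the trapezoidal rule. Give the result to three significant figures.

Trapezoidal AUC_0→16:
  [0→1]: (0.00+38.24)/2 × 1 = 19.12
  [1→5]: (38.24+30.89)/2 × 4 = 138.26
  [5→6]: (30.89+25.05)/2 × 1 = 27.97
  [6→10]: (25.05+10.21)/2 × 4 = 70.52
  [10→16]: (10.21+2.58)/2 × 6 = 38.37
  Sum = 294.24 mg/L·hr

AUC = 294 mg/L·hr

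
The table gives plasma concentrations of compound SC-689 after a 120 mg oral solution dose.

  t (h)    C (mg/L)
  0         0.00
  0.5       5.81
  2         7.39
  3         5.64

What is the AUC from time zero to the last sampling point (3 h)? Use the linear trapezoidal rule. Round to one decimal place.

Trapezoidal AUC_0→3:
  [0→0.5]: (0.00+5.81)/2 × 0.5 = 1.4525
  [0.5→2]: (5.81+7.39)/2 × 1.5 = 9.9
  [2→3]: (7.39+5.64)/2 × 1 = 6.515
  Sum = 17.8675 mg/L·h

AUC = 17.9 mg/L·h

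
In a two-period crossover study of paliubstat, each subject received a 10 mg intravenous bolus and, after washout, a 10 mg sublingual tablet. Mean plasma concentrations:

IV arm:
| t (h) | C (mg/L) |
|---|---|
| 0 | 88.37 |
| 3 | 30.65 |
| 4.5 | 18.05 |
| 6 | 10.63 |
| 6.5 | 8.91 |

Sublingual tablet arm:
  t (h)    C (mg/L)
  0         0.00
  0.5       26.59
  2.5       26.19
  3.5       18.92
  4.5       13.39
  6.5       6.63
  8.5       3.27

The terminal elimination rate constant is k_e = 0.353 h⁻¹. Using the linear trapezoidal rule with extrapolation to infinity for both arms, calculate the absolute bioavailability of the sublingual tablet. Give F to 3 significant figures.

F = 0.515

Trapezoidal AUC_0→6.5 (IV):
  [0→3]: (88.37+30.65)/2 × 3 = 178.53
  [3→4.5]: (30.65+18.05)/2 × 1.5 = 36.525
  [4.5→6]: (18.05+10.63)/2 × 1.5 = 21.51
  [6→6.5]: (10.63+8.91)/2 × 0.5 = 4.885
  Sum = 241.45 mg/L·h
IV tail: 8.91/0.353 = 25.241; AUC_iv,0→∞ = 241.45 + 25.241 = 266.691 mg/L·h
Trapezoidal AUC_0→8.5 (sublingual tablet):
  [0→0.5]: (0.00+26.59)/2 × 0.5 = 6.6475
  [0.5→2.5]: (26.59+26.19)/2 × 2 = 52.78
  [2.5→3.5]: (26.19+18.92)/2 × 1 = 22.555
  [3.5→4.5]: (18.92+13.39)/2 × 1 = 16.155
  [4.5→6.5]: (13.39+6.63)/2 × 2 = 20.02
  [6.5→8.5]: (6.63+3.27)/2 × 2 = 9.9
  Sum = 128.0575 mg/L·h
sublingual tablet tail: 3.27/0.353 = 9.263; AUC_ev,0→∞ = 128.0575 + 9.263 = 137.3205 mg/L·h
F = (AUC_ev/D_ev)/(AUC_iv/D_iv) = (137.3205/10)/(266.691/10) = 13.73205/26.6691 = 0.5149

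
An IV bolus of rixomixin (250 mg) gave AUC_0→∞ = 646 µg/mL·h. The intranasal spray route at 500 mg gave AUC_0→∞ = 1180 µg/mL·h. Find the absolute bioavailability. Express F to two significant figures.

F = 0.91

F = (AUC_ev / D_ev) / (AUC_iv / D_iv)
  = (1180/500) / (646/250)
  = 2.36 / 2.584 = 0.9133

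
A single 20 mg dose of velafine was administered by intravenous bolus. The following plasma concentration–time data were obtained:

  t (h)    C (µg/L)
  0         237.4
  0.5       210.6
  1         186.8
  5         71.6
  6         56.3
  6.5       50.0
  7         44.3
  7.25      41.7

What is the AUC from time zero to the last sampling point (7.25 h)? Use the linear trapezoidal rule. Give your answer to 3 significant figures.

Trapezoidal AUC_0→7.25:
  [0→0.5]: (237.4+210.6)/2 × 0.5 = 112.0
  [0.5→1]: (210.6+186.8)/2 × 0.5 = 99.35
  [1→5]: (186.8+71.6)/2 × 4 = 516.8
  [5→6]: (71.6+56.3)/2 × 1 = 63.95
  [6→6.5]: (56.3+50.0)/2 × 0.5 = 26.575
  [6.5→7]: (50.0+44.3)/2 × 0.5 = 23.575
  [7→7.25]: (44.3+41.7)/2 × 0.25 = 10.75
  Sum = 853.0 µg/L·h

AUC = 853 µg/L·h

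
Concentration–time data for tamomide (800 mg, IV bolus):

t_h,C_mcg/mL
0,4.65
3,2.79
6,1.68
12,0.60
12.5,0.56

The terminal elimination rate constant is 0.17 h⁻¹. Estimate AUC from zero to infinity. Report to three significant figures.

Trapezoidal AUC_0→12.5:
  [0→3]: (4.65+2.79)/2 × 3 = 11.16
  [3→6]: (2.79+1.68)/2 × 3 = 6.705
  [6→12]: (1.68+0.60)/2 × 6 = 6.84
  [12→12.5]: (0.60+0.56)/2 × 0.5 = 0.29
  Sum = 24.995 mcg/mL·h
Extrapolated tail: C_last / k_e = 0.56 / 0.17 = 3.294
AUC_0→∞ = 24.995 + 3.294 = 28.289 mcg/mL·h

AUC = 28.3 mcg/mL·h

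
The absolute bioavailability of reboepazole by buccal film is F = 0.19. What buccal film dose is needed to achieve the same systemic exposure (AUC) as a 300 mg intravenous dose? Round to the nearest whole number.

For equal systemic exposure: F × D_ev = D_iv
D_ev = D_iv / F = 300 / 0.19 = 1578.95 mg

D_buccal = 1579 mg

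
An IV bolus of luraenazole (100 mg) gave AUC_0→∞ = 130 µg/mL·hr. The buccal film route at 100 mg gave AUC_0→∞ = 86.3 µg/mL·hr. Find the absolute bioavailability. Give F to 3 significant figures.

F = 0.664

F = (AUC_ev / D_ev) / (AUC_iv / D_iv)
  = (86.3/100) / (130/100)
  = 0.863 / 1.3 = 0.6638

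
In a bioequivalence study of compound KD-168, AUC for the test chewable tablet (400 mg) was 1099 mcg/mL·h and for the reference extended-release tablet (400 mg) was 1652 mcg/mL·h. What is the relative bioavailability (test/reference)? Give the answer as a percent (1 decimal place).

F_rel = (AUC_test/D_test) / (AUC_ref/D_ref)
      = (1099/400) / (1652/400)
      = 2.7475 / 4.13 = 0.6653 = 66.53%

F_rel = 66.5%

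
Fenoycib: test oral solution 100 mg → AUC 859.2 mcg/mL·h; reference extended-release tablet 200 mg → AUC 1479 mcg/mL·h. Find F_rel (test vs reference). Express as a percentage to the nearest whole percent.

F_rel = 116%

F_rel = (AUC_test/D_test) / (AUC_ref/D_ref)
      = (859.2/100) / (1479/200)
      = 8.592 / 7.395 = 1.1619 = 116.19%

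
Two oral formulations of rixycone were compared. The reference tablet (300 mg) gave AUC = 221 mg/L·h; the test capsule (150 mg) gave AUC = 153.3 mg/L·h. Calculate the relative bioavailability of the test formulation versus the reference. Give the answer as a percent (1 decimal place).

F_rel = 138.7%

F_rel = (AUC_test/D_test) / (AUC_ref/D_ref)
      = (153.3/150) / (221/300)
      = 1.022 / 0.736667 = 1.3873 = 138.73%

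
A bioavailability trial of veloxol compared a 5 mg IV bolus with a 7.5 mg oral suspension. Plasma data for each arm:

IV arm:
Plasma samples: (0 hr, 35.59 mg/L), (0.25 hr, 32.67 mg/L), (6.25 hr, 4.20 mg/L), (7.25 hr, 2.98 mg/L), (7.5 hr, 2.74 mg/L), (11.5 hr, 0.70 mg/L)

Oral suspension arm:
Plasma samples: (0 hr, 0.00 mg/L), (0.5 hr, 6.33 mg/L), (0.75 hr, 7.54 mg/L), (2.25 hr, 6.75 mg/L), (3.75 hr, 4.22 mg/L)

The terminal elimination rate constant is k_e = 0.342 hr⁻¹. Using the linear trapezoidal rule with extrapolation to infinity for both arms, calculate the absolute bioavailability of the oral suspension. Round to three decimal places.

Trapezoidal AUC_0→11.5 (IV):
  [0→0.25]: (35.59+32.67)/2 × 0.25 = 8.5325
  [0.25→6.25]: (32.67+4.20)/2 × 6 = 110.61
  [6.25→7.25]: (4.20+2.98)/2 × 1 = 3.59
  [7.25→7.5]: (2.98+2.74)/2 × 0.25 = 0.715
  [7.5→11.5]: (2.74+0.70)/2 × 4 = 6.88
  Sum = 130.3275 mg/L·hr
IV tail: 0.70/0.342 = 2.047; AUC_iv,0→∞ = 130.3275 + 2.047 = 132.3745 mg/L·hr
Trapezoidal AUC_0→3.75 (oral suspension):
  [0→0.5]: (0.00+6.33)/2 × 0.5 = 1.5825
  [0.5→0.75]: (6.33+7.54)/2 × 0.25 = 1.73375
  [0.75→2.25]: (7.54+6.75)/2 × 1.5 = 10.7175
  [2.25→3.75]: (6.75+4.22)/2 × 1.5 = 8.2275
  Sum = 22.26125 mg/L·hr
oral suspension tail: 4.22/0.342 = 12.339; AUC_ev,0→∞ = 22.26125 + 12.339 = 34.60025 mg/L·hr
F = (AUC_ev/D_ev)/(AUC_iv/D_iv) = (34.60025/7.5)/(132.3745/5) = 4.61337/26.4749 = 0.1743

F = 0.174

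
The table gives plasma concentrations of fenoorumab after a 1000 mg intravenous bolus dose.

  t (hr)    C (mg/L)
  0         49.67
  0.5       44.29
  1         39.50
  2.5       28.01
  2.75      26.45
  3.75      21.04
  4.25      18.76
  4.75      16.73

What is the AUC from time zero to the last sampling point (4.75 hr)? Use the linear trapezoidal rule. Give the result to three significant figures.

Trapezoidal AUC_0→4.75:
  [0→0.5]: (49.67+44.29)/2 × 0.5 = 23.49
  [0.5→1]: (44.29+39.50)/2 × 0.5 = 20.9475
  [1→2.5]: (39.50+28.01)/2 × 1.5 = 50.6325
  [2.5→2.75]: (28.01+26.45)/2 × 0.25 = 6.8075
  [2.75→3.75]: (26.45+21.04)/2 × 1 = 23.745
  [3.75→4.25]: (21.04+18.76)/2 × 0.5 = 9.95
  [4.25→4.75]: (18.76+16.73)/2 × 0.5 = 8.8725
  Sum = 144.445 mg/L·hr

AUC = 144 mg/L·hr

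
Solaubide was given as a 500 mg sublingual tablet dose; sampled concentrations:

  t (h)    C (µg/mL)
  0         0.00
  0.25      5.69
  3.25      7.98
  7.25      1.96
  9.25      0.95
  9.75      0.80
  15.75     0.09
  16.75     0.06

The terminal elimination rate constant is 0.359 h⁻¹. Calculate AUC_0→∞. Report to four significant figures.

AUC = 47.36 µg/mL·h

Trapezoidal AUC_0→16.75:
  [0→0.25]: (0.00+5.69)/2 × 0.25 = 0.71125
  [0.25→3.25]: (5.69+7.98)/2 × 3 = 20.505
  [3.25→7.25]: (7.98+1.96)/2 × 4 = 19.88
  [7.25→9.25]: (1.96+0.95)/2 × 2 = 2.91
  [9.25→9.75]: (0.95+0.80)/2 × 0.5 = 0.4375
  [9.75→15.75]: (0.80+0.09)/2 × 6 = 2.67
  [15.75→16.75]: (0.09+0.06)/2 × 1 = 0.075
  Sum = 47.18875 µg/mL·h
Extrapolated tail: C_last / k_e = 0.06 / 0.359 = 0.167
AUC_0→∞ = 47.18875 + 0.167 = 47.35575 µg/mL·h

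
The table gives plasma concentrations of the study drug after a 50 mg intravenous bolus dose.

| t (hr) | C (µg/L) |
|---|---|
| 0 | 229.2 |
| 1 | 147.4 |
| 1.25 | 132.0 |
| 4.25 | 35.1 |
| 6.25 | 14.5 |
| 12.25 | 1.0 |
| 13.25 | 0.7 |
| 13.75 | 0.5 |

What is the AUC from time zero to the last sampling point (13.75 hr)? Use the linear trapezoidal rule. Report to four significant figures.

AUC = 571.1 µg/L·hr

Trapezoidal AUC_0→13.75:
  [0→1]: (229.2+147.4)/2 × 1 = 188.3
  [1→1.25]: (147.4+132.0)/2 × 0.25 = 34.925
  [1.25→4.25]: (132.0+35.1)/2 × 3 = 250.65
  [4.25→6.25]: (35.1+14.5)/2 × 2 = 49.6
  [6.25→12.25]: (14.5+1.0)/2 × 6 = 46.5
  [12.25→13.25]: (1.0+0.7)/2 × 1 = 0.85
  [13.25→13.75]: (0.7+0.5)/2 × 0.5 = 0.3
  Sum = 571.125 µg/L·hr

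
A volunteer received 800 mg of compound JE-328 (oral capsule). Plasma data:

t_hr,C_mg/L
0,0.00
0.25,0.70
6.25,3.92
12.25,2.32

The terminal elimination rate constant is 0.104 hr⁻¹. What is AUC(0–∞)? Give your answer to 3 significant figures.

Trapezoidal AUC_0→12.25:
  [0→0.25]: (0.00+0.70)/2 × 0.25 = 0.0875
  [0.25→6.25]: (0.70+3.92)/2 × 6 = 13.86
  [6.25→12.25]: (3.92+2.32)/2 × 6 = 18.72
  Sum = 32.6675 mg/L·hr
Extrapolated tail: C_last / k_e = 2.32 / 0.104 = 22.308
AUC_0→∞ = 32.6675 + 22.308 = 54.9755 mg/L·hr

AUC = 55.0 mg/L·hr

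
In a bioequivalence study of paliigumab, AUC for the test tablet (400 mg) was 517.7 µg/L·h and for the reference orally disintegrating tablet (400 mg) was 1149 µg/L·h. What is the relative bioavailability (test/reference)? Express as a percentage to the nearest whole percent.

F_rel = (AUC_test/D_test) / (AUC_ref/D_ref)
      = (517.7/400) / (1149/400)
      = 1.29425 / 2.8725 = 0.4506 = 45.06%

F_rel = 45%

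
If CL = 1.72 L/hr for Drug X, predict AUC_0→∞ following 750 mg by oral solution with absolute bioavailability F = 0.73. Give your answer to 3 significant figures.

AUC = 318 mg/L·hr

AUC_0→∞ = F × Dose / CL
        = 0.73 × 750 / 1.72 = 318.314 mg/L·hr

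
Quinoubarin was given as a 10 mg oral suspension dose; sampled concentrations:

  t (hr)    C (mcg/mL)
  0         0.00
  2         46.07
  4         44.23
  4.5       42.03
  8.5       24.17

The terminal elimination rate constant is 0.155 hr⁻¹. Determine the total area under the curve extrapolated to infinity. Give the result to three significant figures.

Trapezoidal AUC_0→8.5:
  [0→2]: (0.00+46.07)/2 × 2 = 46.07
  [2→4]: (46.07+44.23)/2 × 2 = 90.3
  [4→4.5]: (44.23+42.03)/2 × 0.5 = 21.565
  [4.5→8.5]: (42.03+24.17)/2 × 4 = 132.4
  Sum = 290.335 mcg/mL·hr
Extrapolated tail: C_last / k_e = 24.17 / 0.155 = 155.935
AUC_0→∞ = 290.335 + 155.935 = 446.27 mcg/mL·hr

AUC = 446 mcg/mL·hr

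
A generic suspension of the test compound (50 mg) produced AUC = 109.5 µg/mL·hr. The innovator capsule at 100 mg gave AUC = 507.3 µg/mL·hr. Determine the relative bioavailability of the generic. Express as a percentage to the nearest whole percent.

F_rel = (AUC_test/D_test) / (AUC_ref/D_ref)
      = (109.5/50) / (507.3/100)
      = 2.19 / 5.073 = 0.4317 = 43.17%

F_rel = 43%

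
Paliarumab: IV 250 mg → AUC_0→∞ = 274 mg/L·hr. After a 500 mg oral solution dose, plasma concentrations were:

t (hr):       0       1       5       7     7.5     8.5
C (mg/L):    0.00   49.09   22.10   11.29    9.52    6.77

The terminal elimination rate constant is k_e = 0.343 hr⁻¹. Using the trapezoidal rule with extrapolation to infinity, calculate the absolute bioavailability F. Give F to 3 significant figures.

Trapezoidal AUC_0→8.5 (oral solution):
  [0→1]: (0.00+49.09)/2 × 1 = 24.545
  [1→5]: (49.09+22.10)/2 × 4 = 142.38
  [5→7]: (22.10+11.29)/2 × 2 = 33.39
  [7→7.5]: (11.29+9.52)/2 × 0.5 = 5.2025
  [7.5→8.5]: (9.52+6.77)/2 × 1 = 8.145
  Sum = 213.6625 mg/L·hr
Tail: C_last/k_e = 6.77/0.343 = 19.738
AUC_0→∞ (oral solution) = 213.6625 + 19.738 = 233.4005 mg/L·hr
F = (AUC_ev/D_ev)/(AUC_iv/D_iv) = (233.4005/500)/(274/250) = 0.466801/1.096 = 0.4259

F = 0.426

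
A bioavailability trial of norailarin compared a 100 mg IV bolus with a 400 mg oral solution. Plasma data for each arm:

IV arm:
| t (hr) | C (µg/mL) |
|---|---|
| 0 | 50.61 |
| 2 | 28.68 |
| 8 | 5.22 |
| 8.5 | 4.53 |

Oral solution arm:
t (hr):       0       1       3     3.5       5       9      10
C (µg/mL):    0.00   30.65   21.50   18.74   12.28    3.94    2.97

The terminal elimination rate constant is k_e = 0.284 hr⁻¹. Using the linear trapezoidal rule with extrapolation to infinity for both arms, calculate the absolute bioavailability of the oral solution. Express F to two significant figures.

F = 0.18

Trapezoidal AUC_0→8.5 (IV):
  [0→2]: (50.61+28.68)/2 × 2 = 79.29
  [2→8]: (28.68+5.22)/2 × 6 = 101.7
  [8→8.5]: (5.22+4.53)/2 × 0.5 = 2.4375
  Sum = 183.4275 µg/mL·hr
IV tail: 4.53/0.284 = 15.951; AUC_iv,0→∞ = 183.4275 + 15.951 = 199.3785 µg/mL·hr
Trapezoidal AUC_0→10 (oral solution):
  [0→1]: (0.00+30.65)/2 × 1 = 15.325
  [1→3]: (30.65+21.50)/2 × 2 = 52.15
  [3→3.5]: (21.50+18.74)/2 × 0.5 = 10.06
  [3.5→5]: (18.74+12.28)/2 × 1.5 = 23.265
  [5→9]: (12.28+3.94)/2 × 4 = 32.44
  [9→10]: (3.94+2.97)/2 × 1 = 3.455
  Sum = 136.695 µg/mL·hr
oral solution tail: 2.97/0.284 = 10.458; AUC_ev,0→∞ = 136.695 + 10.458 = 147.153 µg/mL·hr
F = (AUC_ev/D_ev)/(AUC_iv/D_iv) = (147.153/400)/(199.3785/100) = 0.3678825/1.993785 = 0.1845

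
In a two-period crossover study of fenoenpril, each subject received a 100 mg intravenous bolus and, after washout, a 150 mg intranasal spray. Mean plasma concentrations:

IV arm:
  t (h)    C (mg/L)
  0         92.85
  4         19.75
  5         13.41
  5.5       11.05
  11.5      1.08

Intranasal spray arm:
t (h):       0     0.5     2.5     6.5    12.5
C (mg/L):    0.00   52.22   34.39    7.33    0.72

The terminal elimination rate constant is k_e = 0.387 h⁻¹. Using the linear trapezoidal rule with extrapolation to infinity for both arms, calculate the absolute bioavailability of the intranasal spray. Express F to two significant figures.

Trapezoidal AUC_0→11.5 (IV):
  [0→4]: (92.85+19.75)/2 × 4 = 225.2
  [4→5]: (19.75+13.41)/2 × 1 = 16.58
  [5→5.5]: (13.41+11.05)/2 × 0.5 = 6.115
  [5.5→11.5]: (11.05+1.08)/2 × 6 = 36.39
  Sum = 284.285 mg/L·h
IV tail: 1.08/0.387 = 2.791; AUC_iv,0→∞ = 284.285 + 2.791 = 287.076 mg/L·h
Trapezoidal AUC_0→12.5 (intranasal spray):
  [0→0.5]: (0.00+52.22)/2 × 0.5 = 13.055
  [0.5→2.5]: (52.22+34.39)/2 × 2 = 86.61
  [2.5→6.5]: (34.39+7.33)/2 × 4 = 83.44
  [6.5→12.5]: (7.33+0.72)/2 × 6 = 24.15
  Sum = 207.255 mg/L·h
intranasal spray tail: 0.72/0.387 = 1.860; AUC_ev,0→∞ = 207.255 + 1.860 = 209.115 mg/L·h
F = (AUC_ev/D_ev)/(AUC_iv/D_iv) = (209.115/150)/(287.076/100) = 1.3941/2.87076 = 0.4856

F = 0.49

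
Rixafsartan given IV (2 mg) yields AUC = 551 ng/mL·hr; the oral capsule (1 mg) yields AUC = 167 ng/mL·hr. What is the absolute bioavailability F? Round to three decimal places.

F = (AUC_ev / D_ev) / (AUC_iv / D_iv)
  = (167/1) / (551/2)
  = 167 / 275.5 = 0.6062

F = 0.606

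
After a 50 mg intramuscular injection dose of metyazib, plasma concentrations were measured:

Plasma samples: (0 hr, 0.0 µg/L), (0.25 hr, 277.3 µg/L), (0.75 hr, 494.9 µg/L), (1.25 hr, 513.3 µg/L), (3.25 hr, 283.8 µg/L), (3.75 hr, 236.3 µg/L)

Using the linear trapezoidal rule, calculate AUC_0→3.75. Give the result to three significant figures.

Trapezoidal AUC_0→3.75:
  [0→0.25]: (0.0+277.3)/2 × 0.25 = 34.6625
  [0.25→0.75]: (277.3+494.9)/2 × 0.5 = 193.05
  [0.75→1.25]: (494.9+513.3)/2 × 0.5 = 252.05
  [1.25→3.25]: (513.3+283.8)/2 × 2 = 797.1
  [3.25→3.75]: (283.8+236.3)/2 × 0.5 = 130.025
  Sum = 1406.8875 µg/L·hr

AUC = 1410 µg/L·hr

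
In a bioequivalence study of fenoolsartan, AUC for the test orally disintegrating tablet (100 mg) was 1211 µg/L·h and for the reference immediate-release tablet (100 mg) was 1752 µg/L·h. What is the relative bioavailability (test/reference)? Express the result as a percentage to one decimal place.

F_rel = (AUC_test/D_test) / (AUC_ref/D_ref)
      = (1211/100) / (1752/100)
      = 12.11 / 17.52 = 0.6912 = 69.12%

F_rel = 69.1%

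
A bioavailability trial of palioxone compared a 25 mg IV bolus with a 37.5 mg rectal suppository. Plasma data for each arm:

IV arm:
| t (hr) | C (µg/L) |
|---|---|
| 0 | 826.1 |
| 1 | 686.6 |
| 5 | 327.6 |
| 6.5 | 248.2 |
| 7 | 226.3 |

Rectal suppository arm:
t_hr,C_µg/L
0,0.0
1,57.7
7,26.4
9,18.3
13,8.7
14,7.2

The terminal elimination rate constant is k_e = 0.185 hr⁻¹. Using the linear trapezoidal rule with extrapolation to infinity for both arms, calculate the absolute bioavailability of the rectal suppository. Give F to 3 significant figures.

Trapezoidal AUC_0→7 (IV):
  [0→1]: (826.1+686.6)/2 × 1 = 756.35
  [1→5]: (686.6+327.6)/2 × 4 = 2028.4
  [5→6.5]: (327.6+248.2)/2 × 1.5 = 431.85
  [6.5→7]: (248.2+226.3)/2 × 0.5 = 118.625
  Sum = 3335.225 µg/L·hr
IV tail: 226.3/0.185 = 1223.243; AUC_iv,0→∞ = 3335.225 + 1223.243 = 4558.468 µg/L·hr
Trapezoidal AUC_0→14 (rectal suppository):
  [0→1]: (0.0+57.7)/2 × 1 = 28.85
  [1→7]: (57.7+26.4)/2 × 6 = 252.3
  [7→9]: (26.4+18.3)/2 × 2 = 44.7
  [9→13]: (18.3+8.7)/2 × 4 = 54.0
  [13→14]: (8.7+7.2)/2 × 1 = 7.95
  Sum = 387.8 µg/L·hr
rectal suppository tail: 7.2/0.185 = 38.919; AUC_ev,0→∞ = 387.8 + 38.919 = 426.719 µg/L·hr
F = (AUC_ev/D_ev)/(AUC_iv/D_iv) = (426.719/37.5)/(4558.468/25) = 11.3792/182.33872 = 0.0624

F = 0.0624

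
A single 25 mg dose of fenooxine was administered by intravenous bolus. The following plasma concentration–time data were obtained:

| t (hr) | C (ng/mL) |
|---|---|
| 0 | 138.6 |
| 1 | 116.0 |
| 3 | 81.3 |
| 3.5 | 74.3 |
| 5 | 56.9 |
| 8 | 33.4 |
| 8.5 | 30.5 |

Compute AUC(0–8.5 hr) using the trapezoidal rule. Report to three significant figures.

Trapezoidal AUC_0→8.5:
  [0→1]: (138.6+116.0)/2 × 1 = 127.3
  [1→3]: (116.0+81.3)/2 × 2 = 197.3
  [3→3.5]: (81.3+74.3)/2 × 0.5 = 38.9
  [3.5→5]: (74.3+56.9)/2 × 1.5 = 98.4
  [5→8]: (56.9+33.4)/2 × 3 = 135.45
  [8→8.5]: (33.4+30.5)/2 × 0.5 = 15.975
  Sum = 613.325 ng/mL·hr

AUC = 613 ng/mL·hr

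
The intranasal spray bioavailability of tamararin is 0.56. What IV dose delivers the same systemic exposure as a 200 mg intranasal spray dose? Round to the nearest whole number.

D_iv = 112 mg

Systemic exposure from an extravascular dose = F × D_ev, so the equivalent IV dose is F × D_ev.
D_iv = F × D_ev = 0.56 × 200 = 112 mg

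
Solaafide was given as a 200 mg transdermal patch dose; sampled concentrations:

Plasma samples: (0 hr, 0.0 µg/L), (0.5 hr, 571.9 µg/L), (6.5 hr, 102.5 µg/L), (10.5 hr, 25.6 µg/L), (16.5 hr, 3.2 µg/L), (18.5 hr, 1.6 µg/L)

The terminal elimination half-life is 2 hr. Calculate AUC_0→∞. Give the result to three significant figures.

Trapezoidal AUC_0→18.5:
  [0→0.5]: (0.0+571.9)/2 × 0.5 = 142.975
  [0.5→6.5]: (571.9+102.5)/2 × 6 = 2023.2
  [6.5→10.5]: (102.5+25.6)/2 × 4 = 256.2
  [10.5→16.5]: (25.6+3.2)/2 × 6 = 86.4
  [16.5→18.5]: (3.2+1.6)/2 × 2 = 4.8
  Sum = 2513.575 µg/L·hr
k_e = ln2 / t½ = 0.693147 / 2 = 0.3466 hr^-1
Extrapolated tail: C_last / k_e = 1.6 / 0.3466 = 4.616
AUC_0→∞ = 2513.575 + 4.616 = 2518.191 µg/L·hr

AUC = 2520 µg/L·hr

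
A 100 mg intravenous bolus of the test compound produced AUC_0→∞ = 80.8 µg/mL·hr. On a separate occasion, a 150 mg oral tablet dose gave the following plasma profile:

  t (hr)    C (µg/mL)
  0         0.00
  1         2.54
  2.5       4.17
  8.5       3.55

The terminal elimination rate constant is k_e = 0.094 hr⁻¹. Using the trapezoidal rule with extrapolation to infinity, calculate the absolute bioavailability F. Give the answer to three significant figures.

Trapezoidal AUC_0→8.5 (oral tablet):
  [0→1]: (0.00+2.54)/2 × 1 = 1.27
  [1→2.5]: (2.54+4.17)/2 × 1.5 = 5.0325
  [2.5→8.5]: (4.17+3.55)/2 × 6 = 23.16
  Sum = 29.4625 µg/mL·hr
Tail: C_last/k_e = 3.55/0.094 = 37.766
AUC_0→∞ (oral tablet) = 29.4625 + 37.766 = 67.2285 µg/mL·hr
F = (AUC_ev/D_ev)/(AUC_iv/D_iv) = (67.2285/150)/(80.8/100) = 0.44819/0.808 = 0.5547

F = 0.555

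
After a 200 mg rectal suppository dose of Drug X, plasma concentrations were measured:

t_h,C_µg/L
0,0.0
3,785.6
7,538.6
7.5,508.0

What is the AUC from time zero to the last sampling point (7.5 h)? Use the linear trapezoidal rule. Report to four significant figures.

AUC = 4088 µg/L·h

Trapezoidal AUC_0→7.5:
  [0→3]: (0.0+785.6)/2 × 3 = 1178.4
  [3→7]: (785.6+538.6)/2 × 4 = 2648.4
  [7→7.5]: (538.6+508.0)/2 × 0.5 = 261.65
  Sum = 4088.45 µg/L·h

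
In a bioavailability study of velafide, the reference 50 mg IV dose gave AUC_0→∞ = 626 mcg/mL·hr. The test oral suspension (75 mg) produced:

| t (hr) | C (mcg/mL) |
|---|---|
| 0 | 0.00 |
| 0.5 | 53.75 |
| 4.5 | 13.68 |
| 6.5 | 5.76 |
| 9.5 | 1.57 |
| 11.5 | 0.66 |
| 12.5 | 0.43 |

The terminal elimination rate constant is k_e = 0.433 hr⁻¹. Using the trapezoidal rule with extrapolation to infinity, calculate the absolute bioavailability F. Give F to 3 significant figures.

F = 0.194

Trapezoidal AUC_0→12.5 (oral suspension):
  [0→0.5]: (0.00+53.75)/2 × 0.5 = 13.4375
  [0.5→4.5]: (53.75+13.68)/2 × 4 = 134.86
  [4.5→6.5]: (13.68+5.76)/2 × 2 = 19.44
  [6.5→9.5]: (5.76+1.57)/2 × 3 = 10.995
  [9.5→11.5]: (1.57+0.66)/2 × 2 = 2.23
  [11.5→12.5]: (0.66+0.43)/2 × 1 = 0.545
  Sum = 181.5075 mcg/mL·hr
Tail: C_last/k_e = 0.43/0.433 = 0.993
AUC_0→∞ (oral suspension) = 181.5075 + 0.993 = 182.5005 mcg/mL·hr
F = (AUC_ev/D_ev)/(AUC_iv/D_iv) = (182.5005/75)/(626/50) = 2.43334/12.52 = 0.1944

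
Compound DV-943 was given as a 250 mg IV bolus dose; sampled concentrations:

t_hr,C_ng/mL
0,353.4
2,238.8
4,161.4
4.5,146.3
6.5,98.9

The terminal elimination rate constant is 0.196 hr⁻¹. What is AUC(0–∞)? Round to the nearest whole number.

Trapezoidal AUC_0→6.5:
  [0→2]: (353.4+238.8)/2 × 2 = 592.2
  [2→4]: (238.8+161.4)/2 × 2 = 400.2
  [4→4.5]: (161.4+146.3)/2 × 0.5 = 76.925
  [4.5→6.5]: (146.3+98.9)/2 × 2 = 245.2
  Sum = 1314.525 ng/mL·hr
Extrapolated tail: C_last / k_e = 98.9 / 0.196 = 504.592
AUC_0→∞ = 1314.525 + 504.592 = 1819.117 ng/mL·hr

AUC = 1819 ng/mL·hr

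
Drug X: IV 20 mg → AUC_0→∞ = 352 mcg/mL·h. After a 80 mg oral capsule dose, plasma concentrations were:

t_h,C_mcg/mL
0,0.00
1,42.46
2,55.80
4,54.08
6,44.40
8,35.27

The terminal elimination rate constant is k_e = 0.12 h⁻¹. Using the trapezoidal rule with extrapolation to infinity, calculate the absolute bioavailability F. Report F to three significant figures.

F = 0.463

Trapezoidal AUC_0→8 (oral capsule):
  [0→1]: (0.00+42.46)/2 × 1 = 21.23
  [1→2]: (42.46+55.80)/2 × 1 = 49.13
  [2→4]: (55.80+54.08)/2 × 2 = 109.88
  [4→6]: (54.08+44.40)/2 × 2 = 98.48
  [6→8]: (44.40+35.27)/2 × 2 = 79.67
  Sum = 358.39 mcg/mL·h
Tail: C_last/k_e = 35.27/0.12 = 293.917
AUC_0→∞ (oral capsule) = 358.39 + 293.917 = 652.307 mcg/mL·h
F = (AUC_ev/D_ev)/(AUC_iv/D_iv) = (652.307/80)/(352/20) = 8.1538375/17.6 = 0.4633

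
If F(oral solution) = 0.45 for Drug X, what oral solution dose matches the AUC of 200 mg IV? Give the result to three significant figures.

D_oral = 444 mg

For equal systemic exposure: F × D_ev = D_iv
D_ev = D_iv / F = 200 / 0.45 = 444.444 mg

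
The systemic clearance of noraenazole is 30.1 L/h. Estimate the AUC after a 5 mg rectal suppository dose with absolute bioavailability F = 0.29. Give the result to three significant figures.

AUC = 0.0482 mg/L·h

AUC_0→∞ = F × Dose / CL
        = 0.29 × 5 / 30.1 = 0.0481728 mg/L·h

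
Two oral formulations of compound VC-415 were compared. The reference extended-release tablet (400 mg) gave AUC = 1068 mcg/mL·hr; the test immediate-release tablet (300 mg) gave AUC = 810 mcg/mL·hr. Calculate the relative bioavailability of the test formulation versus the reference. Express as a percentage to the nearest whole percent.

F_rel = (AUC_test/D_test) / (AUC_ref/D_ref)
      = (810/300) / (1068/400)
      = 2.7 / 2.67 = 1.0112 = 101.12%

F_rel = 101%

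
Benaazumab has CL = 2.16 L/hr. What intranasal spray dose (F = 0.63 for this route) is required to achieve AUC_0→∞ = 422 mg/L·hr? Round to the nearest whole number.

Dose = 1447 mg

Dose = CL × AUC_0→∞ / F
     = 2.16 × 422 / 0.63 = 1446.86 mg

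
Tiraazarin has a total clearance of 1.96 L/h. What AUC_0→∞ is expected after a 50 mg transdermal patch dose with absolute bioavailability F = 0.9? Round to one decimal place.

AUC = 23.0 mg/L·h

AUC_0→∞ = F × Dose / CL
        = 0.9 × 50 / 1.96 = 22.9592 mg/L·h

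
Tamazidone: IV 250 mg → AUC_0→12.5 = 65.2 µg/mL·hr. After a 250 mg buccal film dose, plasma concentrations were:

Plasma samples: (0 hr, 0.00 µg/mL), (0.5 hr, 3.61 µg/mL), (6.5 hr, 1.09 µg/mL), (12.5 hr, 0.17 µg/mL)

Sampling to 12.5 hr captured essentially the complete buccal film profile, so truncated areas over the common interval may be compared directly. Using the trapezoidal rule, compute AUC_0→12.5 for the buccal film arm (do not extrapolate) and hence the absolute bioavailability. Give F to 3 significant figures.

Trapezoidal AUC_0→12.5 (buccal film):
  [0→0.5]: (0.00+3.61)/2 × 0.5 = 0.9025
  [0.5→6.5]: (3.61+1.09)/2 × 6 = 14.1
  [6.5→12.5]: (1.09+0.17)/2 × 6 = 3.78
  Sum = 18.7825 µg/mL·hr
F = (AUC_ev/D_ev)/(AUC_iv/D_iv) = (18.7825/250)/(65.2/250) = 0.07513/0.2608 = 0.2881

F = 0.288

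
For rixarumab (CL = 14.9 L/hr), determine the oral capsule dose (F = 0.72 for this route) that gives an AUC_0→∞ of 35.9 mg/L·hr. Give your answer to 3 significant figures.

Dose = 743 mg

Dose = CL × AUC_0→∞ / F
     = 14.9 × 35.9 / 0.72 = 742.931 mg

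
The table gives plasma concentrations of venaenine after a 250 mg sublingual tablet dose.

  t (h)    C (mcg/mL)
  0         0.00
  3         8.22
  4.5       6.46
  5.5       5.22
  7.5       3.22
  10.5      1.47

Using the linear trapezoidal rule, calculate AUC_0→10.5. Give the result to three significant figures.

AUC = 44.7 mcg/mL·h

Trapezoidal AUC_0→10.5:
  [0→3]: (0.00+8.22)/2 × 3 = 12.33
  [3→4.5]: (8.22+6.46)/2 × 1.5 = 11.01
  [4.5→5.5]: (6.46+5.22)/2 × 1 = 5.84
  [5.5→7.5]: (5.22+3.22)/2 × 2 = 8.44
  [7.5→10.5]: (3.22+1.47)/2 × 3 = 7.035
  Sum = 44.655 mcg/mL·h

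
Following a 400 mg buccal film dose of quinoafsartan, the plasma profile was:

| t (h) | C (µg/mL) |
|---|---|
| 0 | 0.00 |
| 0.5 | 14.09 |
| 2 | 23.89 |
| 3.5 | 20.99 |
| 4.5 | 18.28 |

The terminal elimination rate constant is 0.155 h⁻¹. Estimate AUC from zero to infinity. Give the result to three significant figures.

AUC = 203 µg/mL·h

Trapezoidal AUC_0→4.5:
  [0→0.5]: (0.00+14.09)/2 × 0.5 = 3.5225
  [0.5→2]: (14.09+23.89)/2 × 1.5 = 28.485
  [2→3.5]: (23.89+20.99)/2 × 1.5 = 33.66
  [3.5→4.5]: (20.99+18.28)/2 × 1 = 19.635
  Sum = 85.3025 µg/mL·h
Extrapolated tail: C_last / k_e = 18.28 / 0.155 = 117.935
AUC_0→∞ = 85.3025 + 117.935 = 203.2375 µg/mL·h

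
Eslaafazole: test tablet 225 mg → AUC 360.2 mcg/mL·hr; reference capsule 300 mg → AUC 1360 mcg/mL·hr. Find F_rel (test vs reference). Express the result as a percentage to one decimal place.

F_rel = 35.3%

F_rel = (AUC_test/D_test) / (AUC_ref/D_ref)
      = (360.2/225) / (1360/300)
      = 1.60089 / 4.53333 = 0.3531 = 35.31%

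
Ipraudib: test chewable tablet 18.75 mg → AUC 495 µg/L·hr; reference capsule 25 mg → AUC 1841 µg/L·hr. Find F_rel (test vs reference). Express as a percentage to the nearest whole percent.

F_rel = 36%

F_rel = (AUC_test/D_test) / (AUC_ref/D_ref)
      = (495/18.75) / (1841/25)
      = 26.4 / 73.64 = 0.3585 = 35.85%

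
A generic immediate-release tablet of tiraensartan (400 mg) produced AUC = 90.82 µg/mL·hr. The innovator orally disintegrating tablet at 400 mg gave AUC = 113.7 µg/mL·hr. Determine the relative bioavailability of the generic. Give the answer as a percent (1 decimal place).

F_rel = 79.9%

F_rel = (AUC_test/D_test) / (AUC_ref/D_ref)
      = (90.82/400) / (113.7/400)
      = 0.22705 / 0.28425 = 0.7988 = 79.88%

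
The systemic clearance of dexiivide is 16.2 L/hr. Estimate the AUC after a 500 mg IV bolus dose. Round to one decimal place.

AUC = 30.9 mg/L·hr

AUC_0→∞ = Dose_iv / CL
        = 500 / 16.2 = 30.8642 mg/L·hr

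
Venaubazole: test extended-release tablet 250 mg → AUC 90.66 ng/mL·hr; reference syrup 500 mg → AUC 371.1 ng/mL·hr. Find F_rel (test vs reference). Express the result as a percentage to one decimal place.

F_rel = 48.9%

F_rel = (AUC_test/D_test) / (AUC_ref/D_ref)
      = (90.66/250) / (371.1/500)
      = 0.36264 / 0.7422 = 0.4886 = 48.86%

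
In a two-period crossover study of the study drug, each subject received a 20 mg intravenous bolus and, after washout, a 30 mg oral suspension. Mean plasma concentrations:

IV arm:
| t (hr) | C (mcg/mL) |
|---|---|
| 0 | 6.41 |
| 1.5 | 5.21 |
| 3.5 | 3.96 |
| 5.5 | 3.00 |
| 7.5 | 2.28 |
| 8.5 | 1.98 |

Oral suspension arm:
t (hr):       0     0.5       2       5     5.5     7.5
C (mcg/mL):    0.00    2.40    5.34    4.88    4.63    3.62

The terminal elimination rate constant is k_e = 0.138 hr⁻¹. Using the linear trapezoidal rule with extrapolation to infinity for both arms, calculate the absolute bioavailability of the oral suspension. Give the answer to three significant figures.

F = 0.838

Trapezoidal AUC_0→8.5 (IV):
  [0→1.5]: (6.41+5.21)/2 × 1.5 = 8.715
  [1.5→3.5]: (5.21+3.96)/2 × 2 = 9.17
  [3.5→5.5]: (3.96+3.00)/2 × 2 = 6.96
  [5.5→7.5]: (3.00+2.28)/2 × 2 = 5.28
  [7.5→8.5]: (2.28+1.98)/2 × 1 = 2.13
  Sum = 32.255 mcg/mL·hr
IV tail: 1.98/0.138 = 14.348; AUC_iv,0→∞ = 32.255 + 14.348 = 46.603 mcg/mL·hr
Trapezoidal AUC_0→7.5 (oral suspension):
  [0→0.5]: (0.00+2.40)/2 × 0.5 = 0.6
  [0.5→2]: (2.40+5.34)/2 × 1.5 = 5.805
  [2→5]: (5.34+4.88)/2 × 3 = 15.33
  [5→5.5]: (4.88+4.63)/2 × 0.5 = 2.3775
  [5.5→7.5]: (4.63+3.62)/2 × 2 = 8.25
  Sum = 32.3625 mcg/mL·hr
oral suspension tail: 3.62/0.138 = 26.232; AUC_ev,0→∞ = 32.3625 + 26.232 = 58.5945 mcg/mL·hr
F = (AUC_ev/D_ev)/(AUC_iv/D_iv) = (58.5945/30)/(46.603/20) = 1.95315/2.33015 = 0.8382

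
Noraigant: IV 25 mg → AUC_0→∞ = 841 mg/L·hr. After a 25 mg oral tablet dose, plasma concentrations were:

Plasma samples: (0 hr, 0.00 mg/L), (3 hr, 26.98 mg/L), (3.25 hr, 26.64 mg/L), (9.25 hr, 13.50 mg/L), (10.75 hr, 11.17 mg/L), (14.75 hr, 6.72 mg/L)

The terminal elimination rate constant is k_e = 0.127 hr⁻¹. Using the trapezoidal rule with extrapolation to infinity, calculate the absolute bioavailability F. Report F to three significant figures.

Trapezoidal AUC_0→14.75 (oral tablet):
  [0→3]: (0.00+26.98)/2 × 3 = 40.47
  [3→3.25]: (26.98+26.64)/2 × 0.25 = 6.7025
  [3.25→9.25]: (26.64+13.50)/2 × 6 = 120.42
  [9.25→10.75]: (13.50+11.17)/2 × 1.5 = 18.5025
  [10.75→14.75]: (11.17+6.72)/2 × 4 = 35.78
  Sum = 221.875 mg/L·hr
Tail: C_last/k_e = 6.72/0.127 = 52.913
AUC_0→∞ (oral tablet) = 221.875 + 52.913 = 274.788 mg/L·hr
F = (AUC_ev/D_ev)/(AUC_iv/D_iv) = (274.788/25)/(841/25) = 10.99152/33.64 = 0.3267

F = 0.327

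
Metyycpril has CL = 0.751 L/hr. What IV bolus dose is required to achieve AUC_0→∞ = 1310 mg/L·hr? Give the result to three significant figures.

Dose = 984 mg

Dose_iv = CL × AUC_0→∞
     = 0.751 × 1310 = 983.81 mg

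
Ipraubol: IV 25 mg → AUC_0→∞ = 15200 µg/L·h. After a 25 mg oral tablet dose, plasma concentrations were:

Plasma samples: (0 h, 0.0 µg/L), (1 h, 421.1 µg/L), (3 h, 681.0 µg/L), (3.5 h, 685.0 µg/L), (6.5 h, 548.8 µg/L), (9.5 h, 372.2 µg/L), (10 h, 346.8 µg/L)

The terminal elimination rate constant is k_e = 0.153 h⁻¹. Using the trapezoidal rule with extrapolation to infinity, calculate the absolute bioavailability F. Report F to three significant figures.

Trapezoidal AUC_0→10 (oral tablet):
  [0→1]: (0.0+421.1)/2 × 1 = 210.55
  [1→3]: (421.1+681.0)/2 × 2 = 1102.1
  [3→3.5]: (681.0+685.0)/2 × 0.5 = 341.5
  [3.5→6.5]: (685.0+548.8)/2 × 3 = 1850.7
  [6.5→9.5]: (548.8+372.2)/2 × 3 = 1381.5
  [9.5→10]: (372.2+346.8)/2 × 0.5 = 179.75
  Sum = 5066.1 µg/L·h
Tail: C_last/k_e = 346.8/0.153 = 2266.667
AUC_0→∞ (oral tablet) = 5066.1 + 2266.667 = 7332.767 µg/L·h
F = (AUC_ev/D_ev)/(AUC_iv/D_iv) = (7332.767/25)/(15200/25) = 293.31068/608 = 0.4824

F = 0.482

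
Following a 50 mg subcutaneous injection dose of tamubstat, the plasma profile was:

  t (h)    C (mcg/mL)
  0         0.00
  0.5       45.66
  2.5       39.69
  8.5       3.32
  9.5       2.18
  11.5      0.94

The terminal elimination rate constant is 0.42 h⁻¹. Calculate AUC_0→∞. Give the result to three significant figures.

AUC = 234 mcg/mL·h

Trapezoidal AUC_0→11.5:
  [0→0.5]: (0.00+45.66)/2 × 0.5 = 11.415
  [0.5→2.5]: (45.66+39.69)/2 × 2 = 85.35
  [2.5→8.5]: (39.69+3.32)/2 × 6 = 129.03
  [8.5→9.5]: (3.32+2.18)/2 × 1 = 2.75
  [9.5→11.5]: (2.18+0.94)/2 × 2 = 3.12
  Sum = 231.665 mcg/mL·h
Extrapolated tail: C_last / k_e = 0.94 / 0.42 = 2.238
AUC_0→∞ = 231.665 + 2.238 = 233.903 mcg/mL·h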